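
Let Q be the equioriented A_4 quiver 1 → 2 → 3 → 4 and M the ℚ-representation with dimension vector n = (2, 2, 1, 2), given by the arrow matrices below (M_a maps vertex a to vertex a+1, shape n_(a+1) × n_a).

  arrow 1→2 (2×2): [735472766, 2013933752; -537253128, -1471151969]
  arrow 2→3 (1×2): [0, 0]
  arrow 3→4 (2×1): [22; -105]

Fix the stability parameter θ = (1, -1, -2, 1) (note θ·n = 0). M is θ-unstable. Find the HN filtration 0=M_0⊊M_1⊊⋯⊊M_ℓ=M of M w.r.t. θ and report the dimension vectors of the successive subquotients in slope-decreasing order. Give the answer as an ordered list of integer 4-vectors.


Via rank(M_{q-1}∘⋯∘M_p): M ≅ I[1,2]^2, I[3,4], I[4,4].
μ_θ-semistable layers: μ^(1)=1; μ^(2)=0; μ^(3)=-2

((0, 0, 0, 2); (2, 2, 0, 0); (0, 0, 1, 0))


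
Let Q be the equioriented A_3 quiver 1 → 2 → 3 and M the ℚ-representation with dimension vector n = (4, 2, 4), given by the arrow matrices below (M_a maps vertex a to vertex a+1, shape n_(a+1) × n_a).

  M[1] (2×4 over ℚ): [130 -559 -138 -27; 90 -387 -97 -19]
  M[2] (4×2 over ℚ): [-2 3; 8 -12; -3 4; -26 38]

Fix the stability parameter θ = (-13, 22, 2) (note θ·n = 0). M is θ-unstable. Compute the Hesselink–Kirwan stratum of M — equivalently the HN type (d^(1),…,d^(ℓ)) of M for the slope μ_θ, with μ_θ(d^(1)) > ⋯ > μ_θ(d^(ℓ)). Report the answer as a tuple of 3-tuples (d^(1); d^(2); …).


Via rank(M_{q-1}∘⋯∘M_p): M ≅ I[1,1]^2, I[1,3]^2, I[3,3]^2.
μ_θ-semistable layers: μ^(1)=12; μ^(2)=2; μ^(3)=-13

((0, 2, 2); (0, 0, 2); (4, 0, 0))


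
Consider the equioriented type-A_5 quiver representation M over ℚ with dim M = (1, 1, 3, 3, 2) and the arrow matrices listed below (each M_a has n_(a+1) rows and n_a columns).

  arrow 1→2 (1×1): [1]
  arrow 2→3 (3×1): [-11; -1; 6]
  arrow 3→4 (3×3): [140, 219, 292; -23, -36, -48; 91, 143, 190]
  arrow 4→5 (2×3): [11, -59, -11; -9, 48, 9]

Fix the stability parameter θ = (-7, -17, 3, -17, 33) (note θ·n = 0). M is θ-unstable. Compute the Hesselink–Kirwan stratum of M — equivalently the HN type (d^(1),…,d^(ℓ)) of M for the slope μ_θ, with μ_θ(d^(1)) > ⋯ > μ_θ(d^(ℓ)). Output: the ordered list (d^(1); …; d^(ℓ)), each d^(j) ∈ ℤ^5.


Via rank(M_{q-1}∘⋯∘M_p): M ≅ I[1,5], I[3,4], I[3,5].
μ_θ-semistable layers: μ^(1)=33; μ^(2)=-7; μ^(3)=-12

((0, 0, 0, 0, 2); (0, 0, 3, 3, 0); (1, 1, 0, 0, 0))


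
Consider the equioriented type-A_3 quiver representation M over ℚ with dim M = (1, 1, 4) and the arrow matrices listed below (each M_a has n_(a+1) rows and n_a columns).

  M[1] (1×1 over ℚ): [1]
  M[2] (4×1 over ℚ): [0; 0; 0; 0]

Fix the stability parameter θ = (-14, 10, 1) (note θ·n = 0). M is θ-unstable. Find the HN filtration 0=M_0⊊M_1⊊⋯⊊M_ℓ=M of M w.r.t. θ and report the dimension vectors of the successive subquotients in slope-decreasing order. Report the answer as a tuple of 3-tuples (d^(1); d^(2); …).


Barcode: M ≅ I[1,2], I[3,3]^4. HN layers by μ_θ (3 steps, strictly decreasing):
  μ^(1)=10; μ^(2)=1; μ^(3)=-14

((0, 1, 0); (0, 0, 4); (1, 0, 0))


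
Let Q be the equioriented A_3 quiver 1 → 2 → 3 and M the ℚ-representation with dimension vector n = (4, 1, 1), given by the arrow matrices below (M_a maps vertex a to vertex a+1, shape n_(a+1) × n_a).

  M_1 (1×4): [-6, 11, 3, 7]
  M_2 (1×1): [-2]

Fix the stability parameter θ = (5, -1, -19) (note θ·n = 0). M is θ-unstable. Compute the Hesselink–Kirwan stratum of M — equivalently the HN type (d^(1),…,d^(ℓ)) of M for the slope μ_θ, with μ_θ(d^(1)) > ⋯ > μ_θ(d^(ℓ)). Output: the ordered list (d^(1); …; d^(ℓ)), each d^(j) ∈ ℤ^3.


Via rank(M_{q-1}∘⋯∘M_p): M ≅ I[1,1]^3, I[1,3].
μ_θ-semistable layers: μ^(1)=5; μ^(2)=-5

((3, 0, 0); (1, 1, 1))


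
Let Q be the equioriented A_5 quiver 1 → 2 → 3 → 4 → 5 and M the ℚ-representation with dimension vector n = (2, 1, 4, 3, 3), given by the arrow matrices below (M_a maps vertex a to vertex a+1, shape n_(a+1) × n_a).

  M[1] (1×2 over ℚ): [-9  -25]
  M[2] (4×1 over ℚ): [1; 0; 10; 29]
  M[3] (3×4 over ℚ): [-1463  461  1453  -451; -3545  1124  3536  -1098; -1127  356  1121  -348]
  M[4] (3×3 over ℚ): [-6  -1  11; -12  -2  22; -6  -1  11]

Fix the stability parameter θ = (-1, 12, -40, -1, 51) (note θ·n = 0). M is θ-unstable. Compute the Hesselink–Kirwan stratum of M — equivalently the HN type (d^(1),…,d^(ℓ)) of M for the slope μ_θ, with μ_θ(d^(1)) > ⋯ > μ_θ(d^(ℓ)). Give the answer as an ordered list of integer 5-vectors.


Barcode: M ≅ I[1,1], I[1,4], I[3,3], I[3,4], I[3,5], I[5,5]^2. HN layers by μ_θ (4 steps, strictly decreasing):
  μ^(1)=51; μ^(2)=-1; μ^(3)=-29/3; μ^(4)=-40

((0, 0, 0, 0, 3); (1, 0, 0, 3, 0); (1, 1, 1, 0, 0); (0, 0, 3, 0, 0))


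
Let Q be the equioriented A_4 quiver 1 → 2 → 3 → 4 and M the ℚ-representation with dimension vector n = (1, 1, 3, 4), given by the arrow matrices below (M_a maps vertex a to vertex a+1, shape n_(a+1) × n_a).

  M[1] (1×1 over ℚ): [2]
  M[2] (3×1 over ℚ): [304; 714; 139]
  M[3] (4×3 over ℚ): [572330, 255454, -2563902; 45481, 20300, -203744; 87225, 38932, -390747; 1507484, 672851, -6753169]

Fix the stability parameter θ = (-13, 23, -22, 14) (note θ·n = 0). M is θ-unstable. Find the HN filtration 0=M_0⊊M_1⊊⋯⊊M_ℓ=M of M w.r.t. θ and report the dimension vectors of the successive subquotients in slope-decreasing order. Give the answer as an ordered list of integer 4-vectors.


Barcode: M ≅ I[1,4], I[3,4]^2, I[4,4]. HN layers by μ_θ (4 steps, strictly decreasing):
  μ^(1)=14; μ^(2)=1/2; μ^(3)=-13; μ^(4)=-22

((0, 0, 0, 4); (0, 1, 1, 0); (1, 0, 0, 0); (0, 0, 2, 0))


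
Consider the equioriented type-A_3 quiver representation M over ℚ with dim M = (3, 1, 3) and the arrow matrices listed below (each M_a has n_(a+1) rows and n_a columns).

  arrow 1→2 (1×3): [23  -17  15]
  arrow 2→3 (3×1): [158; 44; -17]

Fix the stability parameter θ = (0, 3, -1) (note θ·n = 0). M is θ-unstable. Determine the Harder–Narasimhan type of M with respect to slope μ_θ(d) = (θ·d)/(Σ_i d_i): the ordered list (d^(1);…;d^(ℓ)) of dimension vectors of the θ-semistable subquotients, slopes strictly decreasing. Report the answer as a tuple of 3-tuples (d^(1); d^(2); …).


Via rank(M_{q-1}∘⋯∘M_p): M ≅ I[1,1]^2, I[1,3], I[3,3]^2.
μ_θ-semistable layers: μ^(1)=1; μ^(2)=0; μ^(3)=-1

((0, 1, 1); (3, 0, 0); (0, 0, 2))


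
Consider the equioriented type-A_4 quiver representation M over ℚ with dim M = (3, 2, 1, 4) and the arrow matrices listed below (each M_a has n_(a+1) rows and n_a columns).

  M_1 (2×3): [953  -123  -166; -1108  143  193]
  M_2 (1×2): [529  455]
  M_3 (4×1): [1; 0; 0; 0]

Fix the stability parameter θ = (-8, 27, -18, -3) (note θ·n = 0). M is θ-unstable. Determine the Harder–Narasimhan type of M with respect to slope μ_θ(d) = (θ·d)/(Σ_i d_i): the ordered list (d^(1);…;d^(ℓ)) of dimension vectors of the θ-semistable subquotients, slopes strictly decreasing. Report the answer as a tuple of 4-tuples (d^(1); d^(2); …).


Barcode: M ≅ I[1,1], I[1,2], I[1,4], I[4,4]^3. HN layers by μ_θ (4 steps, strictly decreasing):
  μ^(1)=27; μ^(2)=2; μ^(3)=-3; μ^(4)=-8

((0, 1, 0, 0); (0, 1, 1, 1); (0, 0, 0, 3); (3, 0, 0, 0))


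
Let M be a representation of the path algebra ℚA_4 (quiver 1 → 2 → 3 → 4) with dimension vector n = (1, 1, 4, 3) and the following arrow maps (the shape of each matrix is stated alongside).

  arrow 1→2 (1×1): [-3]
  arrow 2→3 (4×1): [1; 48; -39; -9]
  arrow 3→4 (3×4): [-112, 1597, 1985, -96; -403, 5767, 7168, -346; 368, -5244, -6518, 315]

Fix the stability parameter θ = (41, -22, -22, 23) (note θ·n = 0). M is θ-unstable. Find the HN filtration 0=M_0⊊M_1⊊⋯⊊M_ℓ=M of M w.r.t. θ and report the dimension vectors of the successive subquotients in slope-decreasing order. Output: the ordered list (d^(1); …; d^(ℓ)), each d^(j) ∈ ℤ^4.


Interval decomposition of M: I[1,4], I[3,3], I[3,4]^2.
HN type (ℓ=3): μ^(1)=23; μ^(2)=-1; μ^(3)=-22

((0, 0, 0, 3); (1, 1, 1, 0); (0, 0, 3, 0))


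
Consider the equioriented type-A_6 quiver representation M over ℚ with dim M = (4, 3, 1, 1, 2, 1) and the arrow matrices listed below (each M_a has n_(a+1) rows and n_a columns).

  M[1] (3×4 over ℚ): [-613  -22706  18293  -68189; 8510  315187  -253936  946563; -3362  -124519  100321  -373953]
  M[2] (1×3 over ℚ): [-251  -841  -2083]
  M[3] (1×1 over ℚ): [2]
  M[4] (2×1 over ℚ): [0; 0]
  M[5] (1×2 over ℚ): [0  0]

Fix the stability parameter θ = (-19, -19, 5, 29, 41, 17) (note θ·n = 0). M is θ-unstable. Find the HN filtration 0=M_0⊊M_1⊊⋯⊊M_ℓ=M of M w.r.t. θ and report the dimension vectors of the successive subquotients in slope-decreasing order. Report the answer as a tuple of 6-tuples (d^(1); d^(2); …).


Interval decomposition of M: I[1,1], I[1,2]^2, I[1,4], I[5,5]^2, I[6,6].
HN type (ℓ=5): μ^(1)=41; μ^(2)=29; μ^(3)=17; μ^(4)=5; μ^(5)=-19

((0, 0, 0, 0, 2, 0); (0, 0, 0, 1, 0, 0); (0, 0, 0, 0, 0, 1); (0, 0, 1, 0, 0, 0); (4, 3, 0, 0, 0, 0))


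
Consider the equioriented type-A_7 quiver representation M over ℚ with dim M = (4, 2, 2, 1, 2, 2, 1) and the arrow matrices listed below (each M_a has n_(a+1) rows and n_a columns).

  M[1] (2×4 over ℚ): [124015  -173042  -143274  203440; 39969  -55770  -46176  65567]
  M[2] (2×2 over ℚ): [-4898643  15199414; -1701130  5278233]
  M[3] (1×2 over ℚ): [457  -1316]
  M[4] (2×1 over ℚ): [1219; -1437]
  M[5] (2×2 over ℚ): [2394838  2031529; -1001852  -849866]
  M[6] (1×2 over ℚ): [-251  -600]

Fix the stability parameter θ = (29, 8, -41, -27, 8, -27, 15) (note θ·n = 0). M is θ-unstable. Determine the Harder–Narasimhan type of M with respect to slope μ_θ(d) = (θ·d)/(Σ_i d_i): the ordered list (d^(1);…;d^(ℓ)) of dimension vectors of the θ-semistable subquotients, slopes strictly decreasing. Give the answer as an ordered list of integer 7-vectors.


Barcode: M ≅ I[1,1]^2, I[1,3], I[1,7], I[5,5], I[6,6]. HN layers by μ_θ (6 steps, strictly decreasing):
  μ^(1)=29; μ^(2)=15; μ^(3)=8; μ^(4)=-4/3; μ^(5)=-25/3; μ^(6)=-27

((2, 0, 0, 0, 0, 0, 0); (0, 0, 0, 0, 0, 0, 1); (0, 0, 0, 0, 1, 0, 0); (1, 1, 1, 0, 0, 0, 0); (1, 1, 1, 1, 1, 1, 0); (0, 0, 0, 0, 0, 1, 0))


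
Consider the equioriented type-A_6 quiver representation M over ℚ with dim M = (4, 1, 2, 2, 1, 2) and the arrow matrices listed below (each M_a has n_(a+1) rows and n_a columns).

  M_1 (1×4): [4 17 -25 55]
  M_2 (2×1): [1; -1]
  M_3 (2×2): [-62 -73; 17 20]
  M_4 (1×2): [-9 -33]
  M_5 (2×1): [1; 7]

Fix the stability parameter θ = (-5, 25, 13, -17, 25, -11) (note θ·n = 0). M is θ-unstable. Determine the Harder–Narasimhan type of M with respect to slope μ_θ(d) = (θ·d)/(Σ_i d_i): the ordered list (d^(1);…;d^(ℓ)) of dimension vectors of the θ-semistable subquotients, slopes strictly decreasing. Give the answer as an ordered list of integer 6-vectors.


Via rank(M_{q-1}∘⋯∘M_p): M ≅ I[1,1]^3, I[1,4], I[3,6], I[6,6].
μ_θ-semistable layers: μ^(1)=7; μ^(2)=-2; μ^(3)=-5; μ^(4)=-11

((0, 1, 1, 1, 1, 1); (0, 0, 1, 1, 0, 0); (4, 0, 0, 0, 0, 0); (0, 0, 0, 0, 0, 1))


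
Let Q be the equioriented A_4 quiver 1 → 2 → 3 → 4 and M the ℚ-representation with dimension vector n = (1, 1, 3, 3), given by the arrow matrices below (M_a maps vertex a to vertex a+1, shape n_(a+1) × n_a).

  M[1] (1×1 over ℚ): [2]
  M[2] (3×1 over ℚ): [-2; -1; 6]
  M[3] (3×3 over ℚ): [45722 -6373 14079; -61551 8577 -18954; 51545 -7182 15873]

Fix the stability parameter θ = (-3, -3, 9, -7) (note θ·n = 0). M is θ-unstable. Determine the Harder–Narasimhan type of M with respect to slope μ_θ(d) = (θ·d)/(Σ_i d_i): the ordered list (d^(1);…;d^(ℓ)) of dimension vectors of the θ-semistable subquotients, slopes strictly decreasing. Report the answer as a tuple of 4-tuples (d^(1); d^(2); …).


Interval decomposition of M: I[1,4], I[3,3], I[3,4], I[4,4].
HN type (ℓ=4): μ^(1)=9; μ^(2)=1; μ^(3)=-3; μ^(4)=-7

((0, 0, 1, 0); (0, 0, 2, 2); (1, 1, 0, 0); (0, 0, 0, 1))


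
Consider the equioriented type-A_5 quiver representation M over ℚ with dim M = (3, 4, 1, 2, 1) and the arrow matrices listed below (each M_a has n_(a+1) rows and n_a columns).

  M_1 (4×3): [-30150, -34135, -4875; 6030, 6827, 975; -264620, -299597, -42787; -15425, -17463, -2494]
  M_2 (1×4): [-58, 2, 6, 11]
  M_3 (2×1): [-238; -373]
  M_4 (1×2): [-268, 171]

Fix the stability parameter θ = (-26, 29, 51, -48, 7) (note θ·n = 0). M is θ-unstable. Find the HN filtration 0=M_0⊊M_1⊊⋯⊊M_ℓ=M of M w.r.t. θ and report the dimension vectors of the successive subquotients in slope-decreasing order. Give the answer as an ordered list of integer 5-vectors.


Barcode: M ≅ I[1,1], I[1,2], I[1,5], I[2,2]^2, I[4,4]. HN layers by μ_θ (4 steps, strictly decreasing):
  μ^(1)=29; μ^(2)=39/4; μ^(3)=-26; μ^(4)=-48

((0, 3, 0, 0, 0); (0, 1, 1, 1, 1); (3, 0, 0, 0, 0); (0, 0, 0, 1, 0))


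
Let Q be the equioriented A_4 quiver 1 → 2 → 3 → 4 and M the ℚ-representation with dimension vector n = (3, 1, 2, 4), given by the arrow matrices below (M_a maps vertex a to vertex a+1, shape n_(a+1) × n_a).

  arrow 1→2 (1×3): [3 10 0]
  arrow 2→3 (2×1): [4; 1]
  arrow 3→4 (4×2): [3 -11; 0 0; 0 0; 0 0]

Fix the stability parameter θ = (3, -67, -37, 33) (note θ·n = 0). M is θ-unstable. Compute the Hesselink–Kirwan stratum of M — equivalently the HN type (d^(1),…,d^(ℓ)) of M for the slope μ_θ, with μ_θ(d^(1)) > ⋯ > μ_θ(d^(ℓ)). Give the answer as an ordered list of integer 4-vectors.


Barcode: M ≅ I[1,1]^2, I[1,4], I[3,3], I[4,4]^3. HN layers by μ_θ (4 steps, strictly decreasing):
  μ^(1)=33; μ^(2)=3; μ^(3)=-101/3; μ^(4)=-37

((0, 0, 0, 4); (2, 0, 0, 0); (1, 1, 1, 0); (0, 0, 1, 0))


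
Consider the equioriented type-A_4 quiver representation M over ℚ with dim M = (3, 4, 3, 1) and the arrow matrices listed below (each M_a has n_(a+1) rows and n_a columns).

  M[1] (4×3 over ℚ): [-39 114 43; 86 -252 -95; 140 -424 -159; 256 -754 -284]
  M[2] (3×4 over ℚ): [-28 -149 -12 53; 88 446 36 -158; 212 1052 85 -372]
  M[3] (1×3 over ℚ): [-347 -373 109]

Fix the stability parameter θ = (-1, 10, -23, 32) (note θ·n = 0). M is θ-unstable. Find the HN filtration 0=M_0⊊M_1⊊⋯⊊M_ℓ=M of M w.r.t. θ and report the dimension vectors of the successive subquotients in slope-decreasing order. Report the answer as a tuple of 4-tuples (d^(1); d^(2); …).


Barcode: M ≅ I[1,2], I[1,3], I[1,4], I[2,2], I[3,3]. HN layers by μ_θ (5 steps, strictly decreasing):
  μ^(1)=32; μ^(2)=10; μ^(3)=-1; μ^(4)=-14/3; μ^(5)=-23

((0, 0, 0, 1); (0, 2, 0, 0); (1, 0, 0, 0); (2, 2, 2, 0); (0, 0, 1, 0))


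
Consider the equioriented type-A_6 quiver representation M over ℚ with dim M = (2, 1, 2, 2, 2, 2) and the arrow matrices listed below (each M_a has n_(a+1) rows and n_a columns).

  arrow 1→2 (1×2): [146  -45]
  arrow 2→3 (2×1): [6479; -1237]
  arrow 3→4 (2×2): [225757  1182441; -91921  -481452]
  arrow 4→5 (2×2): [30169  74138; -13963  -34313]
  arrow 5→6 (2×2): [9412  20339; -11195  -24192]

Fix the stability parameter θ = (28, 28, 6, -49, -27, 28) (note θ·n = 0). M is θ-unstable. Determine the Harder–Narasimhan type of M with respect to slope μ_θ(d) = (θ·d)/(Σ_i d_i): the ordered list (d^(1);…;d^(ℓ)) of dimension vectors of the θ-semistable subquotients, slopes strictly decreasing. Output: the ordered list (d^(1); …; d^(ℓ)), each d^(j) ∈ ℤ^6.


Via rank(M_{q-1}∘⋯∘M_p): M ≅ I[1,1], I[1,6], I[3,6].
μ_θ-semistable layers: μ^(1)=28; μ^(2)=-14/5; μ^(3)=-70/3

((1, 0, 0, 0, 0, 2); (1, 1, 1, 1, 1, 0); (0, 0, 1, 1, 1, 0))


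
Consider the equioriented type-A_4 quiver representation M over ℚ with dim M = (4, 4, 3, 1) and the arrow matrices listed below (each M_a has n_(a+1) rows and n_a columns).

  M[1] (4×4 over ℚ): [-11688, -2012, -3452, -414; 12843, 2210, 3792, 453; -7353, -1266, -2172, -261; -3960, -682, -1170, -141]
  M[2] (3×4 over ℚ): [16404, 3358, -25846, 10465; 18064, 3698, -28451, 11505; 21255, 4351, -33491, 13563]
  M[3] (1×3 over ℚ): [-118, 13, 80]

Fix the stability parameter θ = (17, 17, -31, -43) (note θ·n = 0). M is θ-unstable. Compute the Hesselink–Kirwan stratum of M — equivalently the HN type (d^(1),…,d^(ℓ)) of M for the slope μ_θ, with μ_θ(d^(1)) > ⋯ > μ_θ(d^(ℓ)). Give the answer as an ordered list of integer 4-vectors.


Interval decomposition of M: I[1,1]^2, I[1,3], I[1,4], I[2,2], I[2,3].
HN type (ℓ=4): μ^(1)=17; μ^(2)=1; μ^(3)=-7; μ^(4)=-10

((2, 1, 0, 0); (1, 1, 1, 0); (0, 1, 1, 0); (1, 1, 1, 1))


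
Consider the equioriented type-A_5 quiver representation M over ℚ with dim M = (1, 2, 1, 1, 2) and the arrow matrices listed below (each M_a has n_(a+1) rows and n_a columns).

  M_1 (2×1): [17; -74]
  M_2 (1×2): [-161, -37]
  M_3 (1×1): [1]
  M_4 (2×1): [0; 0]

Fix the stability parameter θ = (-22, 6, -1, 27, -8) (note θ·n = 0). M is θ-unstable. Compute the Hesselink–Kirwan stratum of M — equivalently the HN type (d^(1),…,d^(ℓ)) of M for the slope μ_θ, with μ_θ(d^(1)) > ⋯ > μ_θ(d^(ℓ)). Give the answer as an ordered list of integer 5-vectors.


Via rank(M_{q-1}∘⋯∘M_p): M ≅ I[1,4], I[2,2], I[5,5]^2.
μ_θ-semistable layers: μ^(1)=27; μ^(2)=6; μ^(3)=5/2; μ^(4)=-8; μ^(5)=-22

((0, 0, 0, 1, 0); (0, 1, 0, 0, 0); (0, 1, 1, 0, 0); (0, 0, 0, 0, 2); (1, 0, 0, 0, 0))


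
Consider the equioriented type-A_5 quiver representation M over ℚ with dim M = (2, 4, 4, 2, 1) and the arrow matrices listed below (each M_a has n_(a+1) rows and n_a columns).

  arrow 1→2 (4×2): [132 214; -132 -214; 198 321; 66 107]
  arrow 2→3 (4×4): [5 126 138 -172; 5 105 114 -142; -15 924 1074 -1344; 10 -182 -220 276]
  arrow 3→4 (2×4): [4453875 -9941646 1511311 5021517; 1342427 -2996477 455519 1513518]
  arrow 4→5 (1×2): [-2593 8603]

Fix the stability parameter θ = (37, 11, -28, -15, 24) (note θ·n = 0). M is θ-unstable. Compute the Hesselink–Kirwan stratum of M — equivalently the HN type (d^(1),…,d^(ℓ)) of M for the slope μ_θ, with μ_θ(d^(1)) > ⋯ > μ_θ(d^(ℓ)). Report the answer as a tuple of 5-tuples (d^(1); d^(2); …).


Interval decomposition of M: I[1,1], I[1,2], I[2,2], I[2,3], I[2,5], I[3,3], I[3,4].
HN type (ℓ=7): μ^(1)=37; μ^(2)=24; μ^(3)=11; μ^(4)=-17/2; μ^(5)=-32/3; μ^(6)=-15; μ^(7)=-28

((1, 0, 0, 0, 0); (1, 1, 0, 0, 1); (0, 1, 0, 0, 0); (0, 1, 1, 0, 0); (0, 1, 1, 1, 0); (0, 0, 0, 1, 0); (0, 0, 2, 0, 0))


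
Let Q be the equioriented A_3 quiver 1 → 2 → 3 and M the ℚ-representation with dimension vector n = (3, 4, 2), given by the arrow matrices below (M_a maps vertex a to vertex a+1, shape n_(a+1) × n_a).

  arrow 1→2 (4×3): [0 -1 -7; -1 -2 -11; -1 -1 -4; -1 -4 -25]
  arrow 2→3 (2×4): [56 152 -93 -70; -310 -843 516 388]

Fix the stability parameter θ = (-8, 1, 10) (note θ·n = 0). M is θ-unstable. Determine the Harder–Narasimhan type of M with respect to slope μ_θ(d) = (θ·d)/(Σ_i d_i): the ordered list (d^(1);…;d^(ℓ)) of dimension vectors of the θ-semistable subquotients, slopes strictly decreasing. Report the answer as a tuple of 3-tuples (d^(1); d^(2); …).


Interval decomposition of M: I[1,1], I[1,3]^2, I[2,2]^2.
HN type (ℓ=3): μ^(1)=10; μ^(2)=1; μ^(3)=-8

((0, 0, 2); (0, 4, 0); (3, 0, 0))


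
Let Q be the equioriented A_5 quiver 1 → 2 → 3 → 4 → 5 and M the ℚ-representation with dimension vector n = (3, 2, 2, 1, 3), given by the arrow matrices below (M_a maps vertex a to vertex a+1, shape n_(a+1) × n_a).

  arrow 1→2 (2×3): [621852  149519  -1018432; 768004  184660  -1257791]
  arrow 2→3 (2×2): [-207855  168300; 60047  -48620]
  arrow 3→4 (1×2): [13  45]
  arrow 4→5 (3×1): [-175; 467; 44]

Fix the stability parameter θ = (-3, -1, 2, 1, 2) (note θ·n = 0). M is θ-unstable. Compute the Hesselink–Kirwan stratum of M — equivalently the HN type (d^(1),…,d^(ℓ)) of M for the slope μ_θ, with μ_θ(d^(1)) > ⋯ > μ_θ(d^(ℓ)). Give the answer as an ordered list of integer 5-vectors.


Interval decomposition of M: I[1,1], I[1,2], I[1,3], I[3,5], I[5,5]^2.
HN type (ℓ=4): μ^(1)=2; μ^(2)=3/2; μ^(3)=-1; μ^(4)=-3

((0, 0, 1, 0, 3); (0, 0, 1, 1, 0); (0, 2, 0, 0, 0); (3, 0, 0, 0, 0))


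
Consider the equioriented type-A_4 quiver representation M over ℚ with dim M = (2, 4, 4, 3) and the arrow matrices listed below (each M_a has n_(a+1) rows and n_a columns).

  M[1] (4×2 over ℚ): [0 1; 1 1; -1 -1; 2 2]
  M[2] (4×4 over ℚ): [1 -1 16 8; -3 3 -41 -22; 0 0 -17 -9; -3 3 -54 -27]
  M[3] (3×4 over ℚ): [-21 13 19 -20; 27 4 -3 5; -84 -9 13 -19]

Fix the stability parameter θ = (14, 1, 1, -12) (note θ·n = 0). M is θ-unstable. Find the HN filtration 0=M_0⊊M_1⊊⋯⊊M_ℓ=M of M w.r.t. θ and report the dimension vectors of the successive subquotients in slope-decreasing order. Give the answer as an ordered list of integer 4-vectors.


Via rank(M_{q-1}∘⋯∘M_p): M ≅ I[1,3], I[1,4], I[2,2], I[2,4], I[3,4].
μ_θ-semistable layers: μ^(1)=16/3; μ^(2)=1; μ^(3)=-10/3; μ^(4)=-11/2

((1, 1, 1, 0); (1, 2, 1, 1); (0, 1, 1, 1); (0, 0, 1, 1))


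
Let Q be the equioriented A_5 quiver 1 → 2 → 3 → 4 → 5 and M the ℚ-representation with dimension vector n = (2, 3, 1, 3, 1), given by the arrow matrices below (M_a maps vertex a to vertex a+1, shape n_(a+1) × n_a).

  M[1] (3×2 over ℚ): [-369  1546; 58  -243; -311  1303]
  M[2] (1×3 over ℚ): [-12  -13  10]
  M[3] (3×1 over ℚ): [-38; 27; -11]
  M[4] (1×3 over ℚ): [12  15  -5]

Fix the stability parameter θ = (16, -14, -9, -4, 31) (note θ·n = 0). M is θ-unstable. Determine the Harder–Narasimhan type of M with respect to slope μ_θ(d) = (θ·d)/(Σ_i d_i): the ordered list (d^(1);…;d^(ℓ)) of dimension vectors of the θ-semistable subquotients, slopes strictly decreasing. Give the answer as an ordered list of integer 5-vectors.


Via rank(M_{q-1}∘⋯∘M_p): M ≅ I[1,2], I[1,5], I[2,2], I[4,4]^2.
μ_θ-semistable layers: μ^(1)=31; μ^(2)=1; μ^(3)=-11/4; μ^(4)=-4; μ^(5)=-14

((0, 0, 0, 0, 1); (1, 1, 0, 0, 0); (1, 1, 1, 1, 0); (0, 0, 0, 2, 0); (0, 1, 0, 0, 0))


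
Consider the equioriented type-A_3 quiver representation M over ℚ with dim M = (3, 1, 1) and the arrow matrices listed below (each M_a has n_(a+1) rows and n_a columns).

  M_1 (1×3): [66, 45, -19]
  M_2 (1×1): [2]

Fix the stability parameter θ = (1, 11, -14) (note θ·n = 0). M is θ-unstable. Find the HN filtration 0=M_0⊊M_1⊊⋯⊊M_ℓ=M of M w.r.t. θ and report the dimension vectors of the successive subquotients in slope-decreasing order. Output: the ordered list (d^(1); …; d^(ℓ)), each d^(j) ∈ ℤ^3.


Via rank(M_{q-1}∘⋯∘M_p): M ≅ I[1,1]^2, I[1,3].
μ_θ-semistable layers: μ^(1)=1; μ^(2)=-2/3

((2, 0, 0); (1, 1, 1))


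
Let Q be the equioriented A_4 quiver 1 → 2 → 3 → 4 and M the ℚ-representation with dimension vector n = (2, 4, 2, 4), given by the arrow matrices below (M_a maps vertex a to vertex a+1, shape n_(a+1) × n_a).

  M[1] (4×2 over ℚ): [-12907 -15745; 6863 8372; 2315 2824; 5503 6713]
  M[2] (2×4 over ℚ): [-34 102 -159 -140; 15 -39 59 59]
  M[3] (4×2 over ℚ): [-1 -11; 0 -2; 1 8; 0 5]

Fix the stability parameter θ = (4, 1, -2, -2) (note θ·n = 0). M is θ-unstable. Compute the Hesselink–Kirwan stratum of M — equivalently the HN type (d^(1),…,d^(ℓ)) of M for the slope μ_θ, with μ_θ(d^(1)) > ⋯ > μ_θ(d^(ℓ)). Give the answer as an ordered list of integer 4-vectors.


Interval decomposition of M: I[1,2], I[1,4], I[2,2], I[2,4], I[4,4]^2.
HN type (ℓ=5): μ^(1)=5/2; μ^(2)=1; μ^(3)=1/4; μ^(4)=-1; μ^(5)=-2

((1, 1, 0, 0); (0, 1, 0, 0); (1, 1, 1, 1); (0, 1, 1, 1); (0, 0, 0, 2))


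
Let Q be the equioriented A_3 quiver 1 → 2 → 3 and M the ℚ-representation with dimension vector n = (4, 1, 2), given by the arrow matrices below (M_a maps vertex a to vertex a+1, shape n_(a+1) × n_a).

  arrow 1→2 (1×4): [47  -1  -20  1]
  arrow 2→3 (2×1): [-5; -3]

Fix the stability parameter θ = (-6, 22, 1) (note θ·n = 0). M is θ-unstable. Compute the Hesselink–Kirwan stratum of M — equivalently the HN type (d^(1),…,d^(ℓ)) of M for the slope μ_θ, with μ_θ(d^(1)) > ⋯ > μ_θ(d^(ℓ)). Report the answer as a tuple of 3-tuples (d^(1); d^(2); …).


Barcode: M ≅ I[1,1]^3, I[1,3], I[3,3]. HN layers by μ_θ (3 steps, strictly decreasing):
  μ^(1)=23/2; μ^(2)=1; μ^(3)=-6

((0, 1, 1); (0, 0, 1); (4, 0, 0))


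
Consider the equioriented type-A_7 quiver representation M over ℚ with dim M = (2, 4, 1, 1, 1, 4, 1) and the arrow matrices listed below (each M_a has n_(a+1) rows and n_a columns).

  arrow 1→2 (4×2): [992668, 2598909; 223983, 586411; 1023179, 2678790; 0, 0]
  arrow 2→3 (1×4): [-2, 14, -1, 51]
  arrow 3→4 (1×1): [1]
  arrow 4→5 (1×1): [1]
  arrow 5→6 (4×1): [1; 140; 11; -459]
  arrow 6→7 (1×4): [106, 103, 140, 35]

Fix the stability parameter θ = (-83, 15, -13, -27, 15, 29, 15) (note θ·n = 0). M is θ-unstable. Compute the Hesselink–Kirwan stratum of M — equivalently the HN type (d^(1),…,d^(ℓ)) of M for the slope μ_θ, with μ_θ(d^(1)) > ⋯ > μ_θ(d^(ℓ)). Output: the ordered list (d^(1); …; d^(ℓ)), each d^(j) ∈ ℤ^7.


Via rank(M_{q-1}∘⋯∘M_p): M ≅ I[1,2], I[1,7], I[2,2]^2, I[6,6]^3.
μ_θ-semistable layers: μ^(1)=29; μ^(2)=22; μ^(3)=15; μ^(4)=-25/3; μ^(5)=-83

((0, 0, 0, 0, 0, 3, 0); (0, 0, 0, 0, 0, 1, 1); (0, 3, 0, 0, 1, 0, 0); (0, 1, 1, 1, 0, 0, 0); (2, 0, 0, 0, 0, 0, 0))


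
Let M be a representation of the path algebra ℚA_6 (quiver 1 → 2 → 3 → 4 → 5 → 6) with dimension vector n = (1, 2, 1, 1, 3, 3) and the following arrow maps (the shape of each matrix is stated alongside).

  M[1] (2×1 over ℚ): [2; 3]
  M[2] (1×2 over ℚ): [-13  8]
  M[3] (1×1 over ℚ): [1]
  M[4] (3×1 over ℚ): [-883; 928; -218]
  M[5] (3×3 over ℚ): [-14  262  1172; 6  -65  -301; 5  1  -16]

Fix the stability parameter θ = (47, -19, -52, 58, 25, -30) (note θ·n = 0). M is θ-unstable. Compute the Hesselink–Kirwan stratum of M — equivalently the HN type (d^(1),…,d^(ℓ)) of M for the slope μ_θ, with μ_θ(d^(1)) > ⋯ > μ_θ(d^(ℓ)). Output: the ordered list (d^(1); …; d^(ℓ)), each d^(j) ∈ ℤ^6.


Interval decomposition of M: I[1,6], I[2,2], I[5,5], I[5,6], I[6,6].
HN type (ℓ=6): μ^(1)=25; μ^(2)=53/3; μ^(3)=-5/2; μ^(4)=-8; μ^(5)=-19; μ^(6)=-30

((0, 0, 0, 0, 1, 0); (0, 0, 0, 1, 1, 1); (0, 0, 0, 0, 1, 1); (1, 1, 1, 0, 0, 0); (0, 1, 0, 0, 0, 0); (0, 0, 0, 0, 0, 1))


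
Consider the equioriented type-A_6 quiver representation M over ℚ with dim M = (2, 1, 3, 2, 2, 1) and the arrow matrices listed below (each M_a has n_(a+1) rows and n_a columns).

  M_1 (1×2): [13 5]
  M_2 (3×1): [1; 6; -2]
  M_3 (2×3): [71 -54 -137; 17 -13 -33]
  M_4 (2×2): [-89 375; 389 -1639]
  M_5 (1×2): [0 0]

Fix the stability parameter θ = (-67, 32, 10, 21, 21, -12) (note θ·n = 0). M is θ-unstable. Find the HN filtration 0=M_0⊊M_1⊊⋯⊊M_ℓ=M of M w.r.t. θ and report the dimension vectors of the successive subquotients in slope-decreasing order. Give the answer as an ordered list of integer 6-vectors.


Interval decomposition of M: I[1,1], I[1,5], I[3,3], I[3,5], I[6,6].
HN type (ℓ=4): μ^(1)=21; μ^(2)=10; μ^(3)=-12; μ^(4)=-67

((0, 1, 1, 2, 2, 0); (0, 0, 2, 0, 0, 0); (0, 0, 0, 0, 0, 1); (2, 0, 0, 0, 0, 0))


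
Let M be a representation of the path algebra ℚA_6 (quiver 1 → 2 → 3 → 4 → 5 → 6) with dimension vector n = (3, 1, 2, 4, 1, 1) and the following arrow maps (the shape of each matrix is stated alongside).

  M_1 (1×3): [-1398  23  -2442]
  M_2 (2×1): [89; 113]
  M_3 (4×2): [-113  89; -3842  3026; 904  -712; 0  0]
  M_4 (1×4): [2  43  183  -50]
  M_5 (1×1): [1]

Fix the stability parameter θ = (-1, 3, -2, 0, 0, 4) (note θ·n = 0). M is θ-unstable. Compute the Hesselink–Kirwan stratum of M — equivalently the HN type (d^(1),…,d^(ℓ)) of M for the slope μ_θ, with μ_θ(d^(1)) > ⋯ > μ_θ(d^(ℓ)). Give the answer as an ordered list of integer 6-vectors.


Interval decomposition of M: I[1,1]^2, I[1,3], I[3,4], I[4,4]^2, I[4,6].
HN type (ℓ=5): μ^(1)=4; μ^(2)=1/2; μ^(3)=0; μ^(4)=-1; μ^(5)=-2

((0, 0, 0, 0, 0, 1); (0, 1, 1, 0, 0, 0); (0, 0, 0, 4, 1, 0); (3, 0, 0, 0, 0, 0); (0, 0, 1, 0, 0, 0))


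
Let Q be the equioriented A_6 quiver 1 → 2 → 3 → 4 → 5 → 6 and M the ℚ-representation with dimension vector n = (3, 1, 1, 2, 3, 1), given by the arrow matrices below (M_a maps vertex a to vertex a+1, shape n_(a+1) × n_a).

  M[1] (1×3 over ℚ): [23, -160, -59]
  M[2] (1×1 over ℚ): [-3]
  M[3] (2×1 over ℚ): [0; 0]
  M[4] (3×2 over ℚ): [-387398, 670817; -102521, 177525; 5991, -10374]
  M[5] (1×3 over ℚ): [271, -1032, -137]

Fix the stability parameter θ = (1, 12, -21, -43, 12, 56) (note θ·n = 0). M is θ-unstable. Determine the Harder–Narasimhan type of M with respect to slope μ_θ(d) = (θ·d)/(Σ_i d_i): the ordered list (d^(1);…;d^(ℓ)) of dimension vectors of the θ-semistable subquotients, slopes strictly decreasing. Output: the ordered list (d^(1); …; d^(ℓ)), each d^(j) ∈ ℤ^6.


Interval decomposition of M: I[1,1]^2, I[1,3], I[4,5], I[4,6], I[5,5].
HN type (ℓ=5): μ^(1)=56; μ^(2)=12; μ^(3)=1; μ^(4)=-8/3; μ^(5)=-43

((0, 0, 0, 0, 0, 1); (0, 0, 0, 0, 3, 0); (2, 0, 0, 0, 0, 0); (1, 1, 1, 0, 0, 0); (0, 0, 0, 2, 0, 0))


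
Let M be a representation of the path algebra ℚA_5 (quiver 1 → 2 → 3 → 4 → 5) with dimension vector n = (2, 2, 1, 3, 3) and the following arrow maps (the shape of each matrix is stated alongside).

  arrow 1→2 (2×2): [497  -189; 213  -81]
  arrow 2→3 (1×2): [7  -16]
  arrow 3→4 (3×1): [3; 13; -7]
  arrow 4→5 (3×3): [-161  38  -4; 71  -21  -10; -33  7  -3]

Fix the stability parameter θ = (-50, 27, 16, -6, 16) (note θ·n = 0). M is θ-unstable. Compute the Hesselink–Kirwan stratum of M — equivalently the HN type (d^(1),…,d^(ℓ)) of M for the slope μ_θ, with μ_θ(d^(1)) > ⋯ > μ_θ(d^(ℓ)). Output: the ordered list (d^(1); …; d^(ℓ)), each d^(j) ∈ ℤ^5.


Via rank(M_{q-1}∘⋯∘M_p): M ≅ I[1,1], I[1,5], I[2,2], I[4,5]^2.
μ_θ-semistable layers: μ^(1)=27; μ^(2)=16; μ^(3)=37/3; μ^(4)=-6; μ^(5)=-50

((0, 1, 0, 0, 0); (0, 0, 0, 0, 3); (0, 1, 1, 1, 0); (0, 0, 0, 2, 0); (2, 0, 0, 0, 0))


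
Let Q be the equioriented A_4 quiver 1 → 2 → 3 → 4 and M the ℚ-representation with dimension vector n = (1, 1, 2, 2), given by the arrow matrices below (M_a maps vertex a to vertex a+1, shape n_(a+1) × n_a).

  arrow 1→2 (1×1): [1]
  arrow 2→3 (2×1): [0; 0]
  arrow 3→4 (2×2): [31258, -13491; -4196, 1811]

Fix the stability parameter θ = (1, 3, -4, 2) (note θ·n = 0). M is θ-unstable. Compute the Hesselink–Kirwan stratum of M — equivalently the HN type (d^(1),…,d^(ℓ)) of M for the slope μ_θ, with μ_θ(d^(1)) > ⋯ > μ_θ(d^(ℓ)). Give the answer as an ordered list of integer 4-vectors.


Barcode: M ≅ I[1,2], I[3,4]^2. HN layers by μ_θ (4 steps, strictly decreasing):
  μ^(1)=3; μ^(2)=2; μ^(3)=1; μ^(4)=-4

((0, 1, 0, 0); (0, 0, 0, 2); (1, 0, 0, 0); (0, 0, 2, 0))


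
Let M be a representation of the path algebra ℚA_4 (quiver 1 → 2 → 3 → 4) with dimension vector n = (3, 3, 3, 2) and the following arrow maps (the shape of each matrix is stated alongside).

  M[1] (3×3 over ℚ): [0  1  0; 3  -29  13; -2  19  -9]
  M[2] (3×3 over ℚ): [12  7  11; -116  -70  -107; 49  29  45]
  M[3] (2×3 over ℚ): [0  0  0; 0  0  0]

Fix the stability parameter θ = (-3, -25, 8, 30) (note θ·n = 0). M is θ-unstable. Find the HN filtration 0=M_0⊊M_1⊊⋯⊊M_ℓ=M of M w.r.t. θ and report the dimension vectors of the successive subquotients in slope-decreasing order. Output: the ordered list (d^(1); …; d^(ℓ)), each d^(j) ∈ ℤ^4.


Interval decomposition of M: I[1,3]^3, I[4,4]^2.
HN type (ℓ=3): μ^(1)=30; μ^(2)=8; μ^(3)=-14

((0, 0, 0, 2); (0, 0, 3, 0); (3, 3, 0, 0))


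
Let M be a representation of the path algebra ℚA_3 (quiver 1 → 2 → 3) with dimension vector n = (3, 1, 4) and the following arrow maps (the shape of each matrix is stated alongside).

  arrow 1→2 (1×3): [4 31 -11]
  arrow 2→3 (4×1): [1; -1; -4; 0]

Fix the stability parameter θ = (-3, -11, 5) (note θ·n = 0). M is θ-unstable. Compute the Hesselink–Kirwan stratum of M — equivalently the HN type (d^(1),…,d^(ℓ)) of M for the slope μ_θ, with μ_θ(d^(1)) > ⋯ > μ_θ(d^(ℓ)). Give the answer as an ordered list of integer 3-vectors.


Interval decomposition of M: I[1,1]^2, I[1,3], I[3,3]^3.
HN type (ℓ=3): μ^(1)=5; μ^(2)=-3; μ^(3)=-7

((0, 0, 4); (2, 0, 0); (1, 1, 0))


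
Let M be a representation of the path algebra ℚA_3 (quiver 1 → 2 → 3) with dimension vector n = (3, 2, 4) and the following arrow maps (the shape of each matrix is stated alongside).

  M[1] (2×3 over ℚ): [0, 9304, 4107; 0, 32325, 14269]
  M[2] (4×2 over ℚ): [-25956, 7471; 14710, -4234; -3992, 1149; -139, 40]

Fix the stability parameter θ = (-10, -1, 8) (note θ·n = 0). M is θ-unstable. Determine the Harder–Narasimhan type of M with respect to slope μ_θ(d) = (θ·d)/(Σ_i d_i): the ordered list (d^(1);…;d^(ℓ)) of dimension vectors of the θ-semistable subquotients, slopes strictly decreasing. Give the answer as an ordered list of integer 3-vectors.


Barcode: M ≅ I[1,1], I[1,3]^2, I[3,3]^2. HN layers by μ_θ (3 steps, strictly decreasing):
  μ^(1)=8; μ^(2)=-1; μ^(3)=-10

((0, 0, 4); (0, 2, 0); (3, 0, 0))


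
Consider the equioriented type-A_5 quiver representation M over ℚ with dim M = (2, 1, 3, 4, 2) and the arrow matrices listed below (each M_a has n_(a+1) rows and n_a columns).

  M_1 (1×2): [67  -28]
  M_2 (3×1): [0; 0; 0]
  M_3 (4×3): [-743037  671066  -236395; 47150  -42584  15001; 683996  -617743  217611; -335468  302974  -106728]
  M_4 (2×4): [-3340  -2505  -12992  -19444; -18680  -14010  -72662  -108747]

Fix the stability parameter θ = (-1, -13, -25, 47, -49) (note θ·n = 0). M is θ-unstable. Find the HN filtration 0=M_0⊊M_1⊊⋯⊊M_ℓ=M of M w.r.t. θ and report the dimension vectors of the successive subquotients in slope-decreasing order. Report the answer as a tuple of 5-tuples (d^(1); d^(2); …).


Interval decomposition of M: I[1,1], I[1,2], I[3,4]^2, I[3,5], I[4,5].
HN type (ℓ=4): μ^(1)=47; μ^(2)=-1; μ^(3)=-7; μ^(4)=-25

((0, 0, 0, 2, 0); (1, 0, 0, 2, 2); (1, 1, 0, 0, 0); (0, 0, 3, 0, 0))


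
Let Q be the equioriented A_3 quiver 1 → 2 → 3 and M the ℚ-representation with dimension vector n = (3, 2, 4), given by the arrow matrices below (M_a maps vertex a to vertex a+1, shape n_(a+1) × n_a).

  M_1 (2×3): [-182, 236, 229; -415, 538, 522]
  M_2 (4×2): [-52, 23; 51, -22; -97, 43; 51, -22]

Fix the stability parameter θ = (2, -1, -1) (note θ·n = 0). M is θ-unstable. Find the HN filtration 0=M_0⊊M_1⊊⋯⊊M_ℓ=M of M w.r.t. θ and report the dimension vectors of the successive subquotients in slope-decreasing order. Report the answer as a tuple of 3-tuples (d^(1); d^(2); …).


Via rank(M_{q-1}∘⋯∘M_p): M ≅ I[1,1], I[1,3]^2, I[3,3]^2.
μ_θ-semistable layers: μ^(1)=2; μ^(2)=0; μ^(3)=-1

((1, 0, 0); (2, 2, 2); (0, 0, 2))


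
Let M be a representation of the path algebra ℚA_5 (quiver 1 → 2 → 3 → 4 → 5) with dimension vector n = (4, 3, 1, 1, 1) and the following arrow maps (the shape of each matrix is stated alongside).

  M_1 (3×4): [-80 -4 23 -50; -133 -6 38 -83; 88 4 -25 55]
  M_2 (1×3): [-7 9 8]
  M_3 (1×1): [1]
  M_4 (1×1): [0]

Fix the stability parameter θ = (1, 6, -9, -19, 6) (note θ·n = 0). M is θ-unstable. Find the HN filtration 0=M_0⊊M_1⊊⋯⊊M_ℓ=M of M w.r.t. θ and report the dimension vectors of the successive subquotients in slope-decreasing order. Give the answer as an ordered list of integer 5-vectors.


Barcode: M ≅ I[1,1], I[1,2]^2, I[1,4], I[5,5]. HN layers by μ_θ (3 steps, strictly decreasing):
  μ^(1)=6; μ^(2)=1; μ^(3)=-21/4

((0, 2, 0, 0, 1); (3, 0, 0, 0, 0); (1, 1, 1, 1, 0))


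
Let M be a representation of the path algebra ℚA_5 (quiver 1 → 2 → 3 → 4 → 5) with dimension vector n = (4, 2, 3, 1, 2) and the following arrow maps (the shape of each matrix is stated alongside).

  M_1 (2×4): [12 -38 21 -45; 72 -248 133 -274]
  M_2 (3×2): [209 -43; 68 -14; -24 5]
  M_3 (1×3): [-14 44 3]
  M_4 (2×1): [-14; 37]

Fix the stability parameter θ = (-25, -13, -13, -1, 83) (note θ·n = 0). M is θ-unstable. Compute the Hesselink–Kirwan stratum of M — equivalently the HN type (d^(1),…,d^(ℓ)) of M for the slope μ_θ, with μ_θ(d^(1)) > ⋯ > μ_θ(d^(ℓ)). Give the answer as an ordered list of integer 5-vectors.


Interval decomposition of M: I[1,1]^2, I[1,3], I[1,5], I[3,3], I[5,5].
HN type (ℓ=4): μ^(1)=83; μ^(2)=-1; μ^(3)=-13; μ^(4)=-25

((0, 0, 0, 0, 2); (0, 0, 0, 1, 0); (0, 2, 3, 0, 0); (4, 0, 0, 0, 0))


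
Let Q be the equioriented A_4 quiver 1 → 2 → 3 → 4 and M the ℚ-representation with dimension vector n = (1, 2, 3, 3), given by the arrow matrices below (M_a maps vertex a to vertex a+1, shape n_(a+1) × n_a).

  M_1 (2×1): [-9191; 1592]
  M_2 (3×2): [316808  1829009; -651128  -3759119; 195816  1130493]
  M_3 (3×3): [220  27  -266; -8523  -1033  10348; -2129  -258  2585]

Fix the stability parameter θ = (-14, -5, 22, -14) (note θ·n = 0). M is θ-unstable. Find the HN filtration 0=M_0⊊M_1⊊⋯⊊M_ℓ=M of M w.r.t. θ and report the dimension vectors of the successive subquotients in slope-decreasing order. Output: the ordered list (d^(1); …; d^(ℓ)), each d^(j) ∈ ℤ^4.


Via rank(M_{q-1}∘⋯∘M_p): M ≅ I[1,2], I[2,4], I[3,4]^2.
μ_θ-semistable layers: μ^(1)=4; μ^(2)=-5; μ^(3)=-14

((0, 0, 3, 3); (0, 2, 0, 0); (1, 0, 0, 0))


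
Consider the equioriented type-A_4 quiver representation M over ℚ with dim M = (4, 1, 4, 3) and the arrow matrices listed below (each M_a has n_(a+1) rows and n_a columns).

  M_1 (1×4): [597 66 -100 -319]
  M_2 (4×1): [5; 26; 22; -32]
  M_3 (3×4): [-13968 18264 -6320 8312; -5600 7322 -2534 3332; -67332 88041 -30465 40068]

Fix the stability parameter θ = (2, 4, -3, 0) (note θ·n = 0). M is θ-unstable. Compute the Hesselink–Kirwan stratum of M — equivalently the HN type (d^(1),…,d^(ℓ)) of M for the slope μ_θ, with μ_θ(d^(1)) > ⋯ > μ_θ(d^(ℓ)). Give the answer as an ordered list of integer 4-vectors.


Barcode: M ≅ I[1,1]^3, I[1,3], I[3,3], I[3,4]^2, I[4,4]. HN layers by μ_θ (4 steps, strictly decreasing):
  μ^(1)=2; μ^(2)=1; μ^(3)=0; μ^(4)=-3

((3, 0, 0, 0); (1, 1, 1, 0); (0, 0, 0, 3); (0, 0, 3, 0))


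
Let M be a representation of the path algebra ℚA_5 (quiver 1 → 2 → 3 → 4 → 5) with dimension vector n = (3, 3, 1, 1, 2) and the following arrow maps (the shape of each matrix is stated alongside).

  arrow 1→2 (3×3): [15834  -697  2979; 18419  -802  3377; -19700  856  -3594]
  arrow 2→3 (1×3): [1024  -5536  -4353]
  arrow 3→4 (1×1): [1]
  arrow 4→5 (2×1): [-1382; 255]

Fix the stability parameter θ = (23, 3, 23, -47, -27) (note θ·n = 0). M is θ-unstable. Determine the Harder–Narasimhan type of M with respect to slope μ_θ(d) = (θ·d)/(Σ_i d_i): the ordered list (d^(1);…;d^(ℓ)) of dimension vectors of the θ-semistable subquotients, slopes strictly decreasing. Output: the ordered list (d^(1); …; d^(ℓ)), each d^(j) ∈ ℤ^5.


Via rank(M_{q-1}∘⋯∘M_p): M ≅ I[1,2]^2, I[1,5], I[5,5].
μ_θ-semistable layers: μ^(1)=13; μ^(2)=-5; μ^(3)=-27

((2, 2, 0, 0, 0); (1, 1, 1, 1, 1); (0, 0, 0, 0, 1))


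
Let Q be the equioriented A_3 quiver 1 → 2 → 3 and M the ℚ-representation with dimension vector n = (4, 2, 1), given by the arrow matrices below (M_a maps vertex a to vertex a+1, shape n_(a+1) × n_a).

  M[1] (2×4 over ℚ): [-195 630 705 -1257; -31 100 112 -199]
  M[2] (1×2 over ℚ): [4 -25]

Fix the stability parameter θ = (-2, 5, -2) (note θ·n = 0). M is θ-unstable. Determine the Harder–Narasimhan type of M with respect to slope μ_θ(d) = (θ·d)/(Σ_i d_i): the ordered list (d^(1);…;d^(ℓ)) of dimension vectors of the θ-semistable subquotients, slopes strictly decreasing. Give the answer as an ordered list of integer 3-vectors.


Barcode: M ≅ I[1,1]^2, I[1,2], I[1,3]. HN layers by μ_θ (3 steps, strictly decreasing):
  μ^(1)=5; μ^(2)=3/2; μ^(3)=-2

((0, 1, 0); (0, 1, 1); (4, 0, 0))
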